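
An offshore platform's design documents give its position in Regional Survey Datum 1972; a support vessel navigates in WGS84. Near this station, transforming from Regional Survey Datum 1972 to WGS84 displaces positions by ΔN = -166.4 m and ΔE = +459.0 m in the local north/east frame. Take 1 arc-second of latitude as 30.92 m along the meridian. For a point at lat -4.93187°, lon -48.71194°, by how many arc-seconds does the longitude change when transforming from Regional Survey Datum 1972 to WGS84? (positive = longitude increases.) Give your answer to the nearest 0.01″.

At latitude -4.93187°, cos φ = 0.996298.
1″ of longitude at this latitude = 30.92 × cos φ = 30.8055 m, so Δλ = 459.0 / 30.8055 = 14.900″.

Δλ = 14.90″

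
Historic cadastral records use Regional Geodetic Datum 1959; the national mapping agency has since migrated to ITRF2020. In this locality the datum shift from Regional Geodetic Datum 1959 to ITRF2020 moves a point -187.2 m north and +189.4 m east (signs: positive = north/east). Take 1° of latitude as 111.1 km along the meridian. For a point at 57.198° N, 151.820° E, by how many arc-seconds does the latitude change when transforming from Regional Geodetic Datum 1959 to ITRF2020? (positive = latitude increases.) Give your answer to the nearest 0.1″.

1° of latitude = 111.1 km, so Δφ = -187.2 / 111100 = -0.0016850° = -6.066″.

Δφ = -6.1″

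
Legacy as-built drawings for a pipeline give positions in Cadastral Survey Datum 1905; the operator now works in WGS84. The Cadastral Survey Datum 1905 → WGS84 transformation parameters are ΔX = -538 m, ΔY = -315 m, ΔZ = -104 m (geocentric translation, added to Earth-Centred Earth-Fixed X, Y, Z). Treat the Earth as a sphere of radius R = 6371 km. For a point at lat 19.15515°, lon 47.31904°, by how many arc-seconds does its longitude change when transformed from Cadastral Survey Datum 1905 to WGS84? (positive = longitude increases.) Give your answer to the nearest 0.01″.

sin φ = 0.328127, cos φ = 0.944634, sin λ = 0.735140, cos λ = 0.677915.
East component: ΔE = −sin λ·ΔX + cos λ·ΔY = −(0.735140)(-538) + (0.677915)(-315) = 181.96 m.
1° of latitude spans πR/180 = 111195 m; at latitude φ, 1° of longitude spans that × cos φ = 105038.5 m, so Δλ = 181.96 / 105038.5 × 3600 = 6.236″.

Δλ = 6.24″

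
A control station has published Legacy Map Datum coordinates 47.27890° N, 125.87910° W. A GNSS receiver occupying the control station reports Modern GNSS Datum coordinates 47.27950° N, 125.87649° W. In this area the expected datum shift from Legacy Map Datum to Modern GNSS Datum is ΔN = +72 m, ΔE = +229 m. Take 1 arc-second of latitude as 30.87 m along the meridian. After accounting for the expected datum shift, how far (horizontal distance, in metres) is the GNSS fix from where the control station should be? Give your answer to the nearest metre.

Observed coordinate differences: Δφ = +0.00060°, Δλ = +0.00261°.
Converting to metres (1° lat = 111132 m, cos φ = 0.678430): observed ΔN = 66.7 m, observed ΔE = 196.8 m.
Subtracting the expected shift leaves a residual of 66.7 − (72) = -5.3 m north and 196.8 − (229) = -32.2 m east.
Residual distance = √((-5.3)² + (-32.2)²) = 32.7 m.

33 m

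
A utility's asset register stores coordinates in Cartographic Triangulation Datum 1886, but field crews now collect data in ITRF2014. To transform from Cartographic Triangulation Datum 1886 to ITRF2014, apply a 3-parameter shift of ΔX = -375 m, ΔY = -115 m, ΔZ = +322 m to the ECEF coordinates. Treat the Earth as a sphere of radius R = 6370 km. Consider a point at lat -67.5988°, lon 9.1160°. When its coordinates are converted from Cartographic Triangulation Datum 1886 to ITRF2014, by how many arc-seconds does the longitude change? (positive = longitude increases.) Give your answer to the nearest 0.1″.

Δλ = -4.6″

sin φ = -0.924538, cos φ = 0.381090, sin λ = 0.158434, cos λ = 0.987370.
East component: ΔE = −sin λ·ΔX + cos λ·ΔY = −(0.158434)(-375) + (0.987370)(-115) = -54.13 m.
1° of latitude spans πR/180 = 111177 m; at latitude φ, 1° of longitude spans that × cos φ = 42368.6 m, so Δλ = -54.13 / 42368.6 × 3600 = -4.600″.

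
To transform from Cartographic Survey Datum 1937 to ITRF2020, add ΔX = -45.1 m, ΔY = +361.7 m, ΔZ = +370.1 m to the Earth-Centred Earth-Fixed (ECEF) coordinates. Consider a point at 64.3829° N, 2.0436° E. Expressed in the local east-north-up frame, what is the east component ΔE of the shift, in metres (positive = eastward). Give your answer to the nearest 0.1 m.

ΔE = 363.1 m

At φ = 64.3829°, λ = 2.0436°: sin φ = 0.901704, cos φ = 0.432355, sin λ = 0.035660, cos λ = 0.999364.
ΔE = −sin λ·ΔX + cos λ·ΔY = −(0.035660)·(-45.1) + (0.999364)·(361.7) = 363.08 m.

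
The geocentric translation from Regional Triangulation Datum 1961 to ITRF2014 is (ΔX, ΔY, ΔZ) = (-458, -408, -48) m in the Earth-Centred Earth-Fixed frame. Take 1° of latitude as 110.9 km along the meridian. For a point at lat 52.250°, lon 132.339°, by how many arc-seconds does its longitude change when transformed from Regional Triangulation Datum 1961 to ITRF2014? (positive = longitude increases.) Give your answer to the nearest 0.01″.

Δλ = 32.52″

sin φ = 0.790690, cos φ = 0.612217, sin λ = 0.739173, cos λ = -0.673516.
East component: ΔE = −sin λ·ΔX + cos λ·ΔY = −(0.739173)(-458) + (-0.673516)(-408) = 613.34 m.
1° of latitude spans 110900 m; at latitude φ, 1° of longitude spans that × cos φ = 67894.9 m, so Δλ = 613.34 / 67894.9 × 3600 = 32.521″.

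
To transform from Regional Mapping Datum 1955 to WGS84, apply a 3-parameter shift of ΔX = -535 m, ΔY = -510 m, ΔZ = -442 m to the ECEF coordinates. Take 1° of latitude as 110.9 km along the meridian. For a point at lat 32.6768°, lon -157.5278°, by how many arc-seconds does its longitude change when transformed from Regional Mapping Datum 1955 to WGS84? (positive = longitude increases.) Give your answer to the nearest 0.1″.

sin φ = 0.539900, cos φ = 0.841729, sin λ = -0.382235, cos λ = -0.924065.
East component: ΔE = −sin λ·ΔX + cos λ·ΔY = −(-0.382235)(-535) + (-0.924065)(-510) = 266.78 m.
1° of latitude spans 110900 m; at latitude φ, 1° of longitude spans that × cos φ = 93347.8 m, so Δλ = 266.78 / 93347.8 × 3600 = 10.288″.

Δλ = 10.3″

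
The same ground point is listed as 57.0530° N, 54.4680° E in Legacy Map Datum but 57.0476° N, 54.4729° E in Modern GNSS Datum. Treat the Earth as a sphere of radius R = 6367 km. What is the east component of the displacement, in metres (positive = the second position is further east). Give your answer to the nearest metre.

ΔE = 296 m

Δφ = 57.0476° − 57.0530° = -0.0054°; Δλ = 54.4729° − 54.4680° = +0.0049°.
1° along a meridian = πR/180 = 111125 m.
ΔN = Δφ × 111125 = -600.1 m; ΔE = Δλ × 111125 × cos(57.0530°) = +0.0049 × 111125 × 0.543863 = 296.1 m.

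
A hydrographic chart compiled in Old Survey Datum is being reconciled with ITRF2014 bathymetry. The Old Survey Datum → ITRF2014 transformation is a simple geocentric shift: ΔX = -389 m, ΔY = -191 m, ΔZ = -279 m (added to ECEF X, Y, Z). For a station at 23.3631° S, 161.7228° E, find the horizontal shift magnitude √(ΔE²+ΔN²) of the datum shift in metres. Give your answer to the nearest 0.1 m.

331.4 m

The local east axis at (φ, λ) is (−sin λ, cos λ, 0), so ΔE = −sin(161.7228°)·(-389) + cos(161.7228°)·(-191) = 303.36 m.
The local north axis is (−sin φ cos λ, −sin φ sin λ, cos φ), giving ΔN = 146.478 − 23.754 − 256.125 = -133.40 m.
Horizontal magnitude = √(ΔE² + ΔN²) = √(303.36² + (-133.40)²) = 331.40 m.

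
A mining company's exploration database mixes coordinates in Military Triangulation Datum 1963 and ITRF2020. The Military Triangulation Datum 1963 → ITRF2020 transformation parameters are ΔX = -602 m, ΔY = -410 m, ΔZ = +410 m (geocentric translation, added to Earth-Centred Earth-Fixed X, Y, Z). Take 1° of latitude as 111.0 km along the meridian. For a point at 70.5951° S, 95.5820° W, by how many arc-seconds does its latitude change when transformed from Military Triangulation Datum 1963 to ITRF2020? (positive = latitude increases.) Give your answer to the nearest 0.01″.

sin φ = -0.943194, cos φ = 0.332242, sin λ = -0.995258, cos λ = -0.097270.
North component: ΔN = −sin φ cos λ·ΔX − sin φ sin λ·ΔY + cos φ·ΔZ = −(-0.943194)(-0.097270)(-602) − (-0.943194)(-0.995258)(-410) + (0.332242)(410) = 576.33 m.
1° of latitude spans 111000 m, so Δφ = 576.33 / 111000 × 3600 = 18.692″.

Δφ = 18.69″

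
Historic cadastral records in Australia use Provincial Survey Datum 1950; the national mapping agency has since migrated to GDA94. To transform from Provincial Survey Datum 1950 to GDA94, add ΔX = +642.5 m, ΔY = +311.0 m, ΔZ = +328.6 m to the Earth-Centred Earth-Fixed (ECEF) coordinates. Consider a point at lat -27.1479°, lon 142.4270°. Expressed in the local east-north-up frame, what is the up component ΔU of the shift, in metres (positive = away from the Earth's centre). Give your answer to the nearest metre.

The local up (radial) axis is (cos φ cos λ, cos φ sin λ, sin φ), giving ΔU = -453.130 + 168.747 − 149.937 = -434.32 m.

ΔU = -434 m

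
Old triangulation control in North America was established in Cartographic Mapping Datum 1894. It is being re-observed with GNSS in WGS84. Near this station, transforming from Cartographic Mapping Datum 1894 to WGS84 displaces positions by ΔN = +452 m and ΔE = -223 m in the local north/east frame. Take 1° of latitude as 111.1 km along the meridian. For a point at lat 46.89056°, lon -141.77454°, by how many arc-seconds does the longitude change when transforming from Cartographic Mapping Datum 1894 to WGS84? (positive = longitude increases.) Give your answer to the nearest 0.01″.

Δλ = -10.57″

At latitude 46.89056°, cos φ = 0.683394.
1° of longitude at this latitude = 111.1 × cos φ = 75.93 km, so Δλ = -223.0 / 75925.1 = -0.0029371° = -10.574″.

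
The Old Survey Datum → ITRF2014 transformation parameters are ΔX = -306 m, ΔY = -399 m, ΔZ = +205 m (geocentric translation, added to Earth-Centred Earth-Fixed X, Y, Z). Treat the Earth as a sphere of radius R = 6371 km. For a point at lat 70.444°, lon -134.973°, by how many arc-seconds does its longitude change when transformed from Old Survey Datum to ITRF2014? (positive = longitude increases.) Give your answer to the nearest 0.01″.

Δλ = 6.34″

sin φ = 0.942315, cos φ = 0.334728, sin λ = -0.707440, cos λ = -0.706773.
East component: ΔE = −sin λ·ΔX + cos λ·ΔY = −(-0.707440)(-306) + (-0.706773)(-399) = 65.53 m.
1° of latitude spans πR/180 = 111195 m; at latitude φ, 1° of longitude spans that × cos φ = 37220.1 m, so Δλ = 65.53 / 37220.1 × 3600 = 6.338″.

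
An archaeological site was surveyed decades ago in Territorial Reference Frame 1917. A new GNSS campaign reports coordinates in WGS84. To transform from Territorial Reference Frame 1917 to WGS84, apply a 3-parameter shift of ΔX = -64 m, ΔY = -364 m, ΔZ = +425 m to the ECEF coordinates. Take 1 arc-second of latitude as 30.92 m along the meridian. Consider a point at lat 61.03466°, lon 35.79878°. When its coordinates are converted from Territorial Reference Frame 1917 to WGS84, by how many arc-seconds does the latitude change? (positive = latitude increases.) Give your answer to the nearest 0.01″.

Δφ = 14.15″

sin φ = 0.874913, cos φ = 0.484280, sin λ = 0.584940, cos λ = 0.811076.
North component: ΔN = −sin φ cos λ·ΔX − sin φ sin λ·ΔY + cos φ·ΔZ = −(0.874913)(0.811076)(-64) − (0.874913)(0.584940)(-364) + (0.484280)(425) = 437.52 m.
1° of latitude spans 3600 × 30.92 = 111312 m, so Δφ = 437.52 / 111312 × 3600 = 14.150″.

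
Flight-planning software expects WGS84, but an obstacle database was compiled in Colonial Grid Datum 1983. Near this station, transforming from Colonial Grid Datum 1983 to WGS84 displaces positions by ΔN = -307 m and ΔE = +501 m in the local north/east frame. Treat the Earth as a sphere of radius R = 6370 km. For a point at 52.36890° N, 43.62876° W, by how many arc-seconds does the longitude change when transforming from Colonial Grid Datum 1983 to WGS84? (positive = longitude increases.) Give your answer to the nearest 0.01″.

At latitude 52.36890°, cos φ = 0.610575.
One radian of longitude at latitude φ spans R cos φ, so Δλ = ΔE / (R cos φ) = 501.0 / (6370000 × 0.610575) = 1.2881e-04 rad = 26.570″.

Δλ = 26.57″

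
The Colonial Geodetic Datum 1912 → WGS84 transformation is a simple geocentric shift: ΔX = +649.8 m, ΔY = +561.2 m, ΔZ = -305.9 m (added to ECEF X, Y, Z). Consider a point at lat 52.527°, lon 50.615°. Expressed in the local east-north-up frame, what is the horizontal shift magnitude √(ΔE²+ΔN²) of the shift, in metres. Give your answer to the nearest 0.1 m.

869.9 m

The local east axis at (φ, λ) is (−sin λ, cos λ, 0), so ΔE = −sin(50.615°)·649.8 + cos(50.615°)·561.2 = -146.13 m.
The local north axis is (−sin φ cos λ, −sin φ sin λ, cos φ), giving ΔN = -327.231 − 344.242 − 186.106 = -857.58 m.
Horizontal magnitude = √(ΔE² + ΔN²) = √((-146.13)² + (-857.58)²) = 869.94 m.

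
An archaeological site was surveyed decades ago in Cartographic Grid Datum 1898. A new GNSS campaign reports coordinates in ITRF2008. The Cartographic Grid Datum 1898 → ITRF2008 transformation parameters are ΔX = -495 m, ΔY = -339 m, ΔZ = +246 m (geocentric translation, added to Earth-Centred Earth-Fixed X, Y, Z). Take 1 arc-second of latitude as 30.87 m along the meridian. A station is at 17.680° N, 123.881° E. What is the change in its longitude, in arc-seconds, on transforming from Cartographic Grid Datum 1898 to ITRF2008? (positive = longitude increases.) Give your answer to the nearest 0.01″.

sin φ = 0.303701, cos φ = 0.952768, sin λ = 0.830197, cos λ = -0.557470.
East component: ΔE = −sin λ·ΔX + cos λ·ΔY = −(0.830197)(-495) + (-0.557470)(-339) = 599.93 m.
1° of latitude spans 3600 × 30.87 = 111132 m; at latitude φ, 1° of longitude spans that × cos φ = 105883.0 m, so Δλ = 599.93 / 105883.0 × 3600 = 20.397″.

Δλ = 20.40″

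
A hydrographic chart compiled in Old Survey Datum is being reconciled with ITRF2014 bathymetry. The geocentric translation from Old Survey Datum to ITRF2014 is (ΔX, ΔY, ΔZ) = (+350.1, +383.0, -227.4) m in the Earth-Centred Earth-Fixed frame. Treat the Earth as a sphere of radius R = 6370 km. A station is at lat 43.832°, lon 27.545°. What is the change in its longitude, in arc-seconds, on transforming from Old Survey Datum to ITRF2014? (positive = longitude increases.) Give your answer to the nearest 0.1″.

sin φ = 0.692546, cos φ = 0.721374, sin λ = 0.462445, cos λ = 0.886648.
East component: ΔE = −sin λ·ΔX + cos λ·ΔY = −(0.462445)(350.1) + (0.886648)(383.0) = 177.68 m.
1° of latitude spans πR/180 = 111177 m; at latitude φ, 1° of longitude spans that × cos φ = 80200.5 m, so Δλ = 177.68 / 80200.5 × 3600 = 7.976″.

Δλ = 8.0″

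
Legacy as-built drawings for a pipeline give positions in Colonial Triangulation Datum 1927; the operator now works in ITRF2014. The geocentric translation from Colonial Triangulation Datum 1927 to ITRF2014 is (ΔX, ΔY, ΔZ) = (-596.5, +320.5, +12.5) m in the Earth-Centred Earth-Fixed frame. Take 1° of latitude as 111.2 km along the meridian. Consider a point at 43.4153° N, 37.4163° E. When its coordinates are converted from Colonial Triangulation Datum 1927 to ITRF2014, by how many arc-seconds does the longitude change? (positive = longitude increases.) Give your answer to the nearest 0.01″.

sin φ = 0.687282, cos φ = 0.726391, sin λ = 0.607602, cos λ = 0.794242.
East component: ΔE = −sin λ·ΔX + cos λ·ΔY = −(0.607602)(-596.5) + (0.794242)(320.5) = 616.99 m.
1° of latitude spans 111200 m; at latitude φ, 1° of longitude spans that × cos φ = 80774.7 m, so Δλ = 616.99 / 80774.7 × 3600 = 27.498″.

Δλ = 27.50″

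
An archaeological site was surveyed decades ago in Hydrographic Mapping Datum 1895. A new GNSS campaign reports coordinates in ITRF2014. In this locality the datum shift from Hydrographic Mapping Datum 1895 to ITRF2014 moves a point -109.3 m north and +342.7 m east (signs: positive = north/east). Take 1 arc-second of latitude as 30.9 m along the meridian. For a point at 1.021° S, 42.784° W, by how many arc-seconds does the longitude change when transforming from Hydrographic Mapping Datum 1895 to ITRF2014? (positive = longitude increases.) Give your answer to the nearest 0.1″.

At latitude -1.021°, cos φ = 0.999841.
1″ of longitude at this latitude = 30.90 × cos φ = 30.8951 m, so Δλ = 342.7 / 30.8951 = 11.092″.

Δλ = 11.1″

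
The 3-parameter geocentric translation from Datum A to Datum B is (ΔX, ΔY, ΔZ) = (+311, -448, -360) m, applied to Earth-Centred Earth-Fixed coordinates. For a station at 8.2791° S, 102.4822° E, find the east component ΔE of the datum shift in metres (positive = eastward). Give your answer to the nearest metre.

The local east axis at (φ, λ) is (−sin λ, cos λ, 0), so ΔE = −sin(102.4822°)·311 + cos(102.4822°)·(-448) = -206.82 m.

ΔE = -207 m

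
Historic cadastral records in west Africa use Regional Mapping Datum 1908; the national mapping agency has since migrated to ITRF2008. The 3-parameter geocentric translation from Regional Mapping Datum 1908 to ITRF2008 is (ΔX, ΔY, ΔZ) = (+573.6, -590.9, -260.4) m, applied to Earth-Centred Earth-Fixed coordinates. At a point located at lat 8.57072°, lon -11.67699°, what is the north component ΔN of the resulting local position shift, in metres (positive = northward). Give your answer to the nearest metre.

ΔN = -359 m

At φ = 8.57072°, λ = -11.67699°: sin φ = 0.149030, cos φ = 0.988833, sin λ = -0.202394, cos λ = 0.979304.
ΔN = −sin φ cos λ·ΔX − sin φ sin λ·ΔY + cos φ·ΔZ = −(0.149030)(0.979304)(573.6) − (0.149030)(-0.202394)(-590.9) + (0.988833)(-260.4) = -359.03 m.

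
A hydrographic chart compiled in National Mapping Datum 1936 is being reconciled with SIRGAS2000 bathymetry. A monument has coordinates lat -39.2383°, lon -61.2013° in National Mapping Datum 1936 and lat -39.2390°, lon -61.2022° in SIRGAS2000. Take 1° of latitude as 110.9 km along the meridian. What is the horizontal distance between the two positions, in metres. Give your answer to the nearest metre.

110 m

Δφ = -39.2390° − -39.2383° = -0.0007°; Δλ = -61.2022° − -61.2013° = -0.0009°.
ΔN = Δφ × 110900 = -77.6 m; ΔE = Δλ × 110900 × cos(-39.2383°) = -0.0009 × 110900 × 0.774522 = -77.3 m.
Distance = √(ΔE² + ΔN²) = √((-77.3)² + (-77.6)²) = 109.6 m.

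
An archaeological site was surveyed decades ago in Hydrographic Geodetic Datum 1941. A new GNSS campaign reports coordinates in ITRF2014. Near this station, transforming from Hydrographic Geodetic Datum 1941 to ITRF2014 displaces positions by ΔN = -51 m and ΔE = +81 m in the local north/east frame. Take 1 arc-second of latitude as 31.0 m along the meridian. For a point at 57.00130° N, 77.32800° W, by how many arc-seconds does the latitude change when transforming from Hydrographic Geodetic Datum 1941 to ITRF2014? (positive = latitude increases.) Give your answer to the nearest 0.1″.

Δφ = -1.6″

1″ of latitude = 31.00 m, so Δφ = -51.0 / 31.00 = -1.645″.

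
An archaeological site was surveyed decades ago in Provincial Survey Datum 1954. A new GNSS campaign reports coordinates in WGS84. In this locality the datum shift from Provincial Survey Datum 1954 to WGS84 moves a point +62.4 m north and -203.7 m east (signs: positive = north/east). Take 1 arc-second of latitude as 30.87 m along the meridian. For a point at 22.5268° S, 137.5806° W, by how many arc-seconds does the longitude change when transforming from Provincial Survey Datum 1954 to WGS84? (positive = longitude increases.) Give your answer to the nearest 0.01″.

Δλ = -7.14″

At latitude -22.5268°, cos φ = 0.923700.
1″ of longitude at this latitude = 30.87 × cos φ = 28.5146 m, so Δλ = -203.7 / 28.5146 = -7.144″.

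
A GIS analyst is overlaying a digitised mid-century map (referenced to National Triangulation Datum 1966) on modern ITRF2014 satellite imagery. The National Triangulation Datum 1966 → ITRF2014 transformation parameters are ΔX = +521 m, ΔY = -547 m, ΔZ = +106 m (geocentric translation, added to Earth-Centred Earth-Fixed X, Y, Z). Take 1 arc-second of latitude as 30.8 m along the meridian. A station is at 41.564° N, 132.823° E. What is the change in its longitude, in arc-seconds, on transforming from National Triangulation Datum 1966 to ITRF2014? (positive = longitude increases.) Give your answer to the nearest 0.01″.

Δλ = -0.45″

sin φ = 0.663456, cos φ = 0.748215, sin λ = 0.733457, cos λ = -0.679736.
East component: ΔE = −sin λ·ΔX + cos λ·ΔY = −(0.733457)(521) + (-0.679736)(-547) = -10.32 m.
1° of latitude spans 3600 × 30.80 = 110880 m; at latitude φ, 1° of longitude spans that × cos φ = 82962.1 m, so Δλ = -10.32 / 82962.1 × 3600 = -0.448″.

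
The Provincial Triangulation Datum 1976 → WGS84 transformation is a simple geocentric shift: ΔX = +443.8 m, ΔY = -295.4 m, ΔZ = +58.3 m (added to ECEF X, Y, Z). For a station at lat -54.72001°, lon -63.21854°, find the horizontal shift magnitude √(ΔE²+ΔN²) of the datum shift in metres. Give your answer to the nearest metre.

489 m

The local east axis at (φ, λ) is (−sin λ, cos λ, 0), so ΔE = −sin(-63.21854°)·443.8 + cos(-63.21854°)·(-295.4) = 263.09 m.
The local north axis is (−sin φ cos λ, −sin φ sin λ, cos φ), giving ΔN = 163.244 + 215.279 + 33.672 = 412.20 m.
Horizontal magnitude = √(ΔE² + ΔN²) = √(263.09² + 412.20²) = 489.00 m.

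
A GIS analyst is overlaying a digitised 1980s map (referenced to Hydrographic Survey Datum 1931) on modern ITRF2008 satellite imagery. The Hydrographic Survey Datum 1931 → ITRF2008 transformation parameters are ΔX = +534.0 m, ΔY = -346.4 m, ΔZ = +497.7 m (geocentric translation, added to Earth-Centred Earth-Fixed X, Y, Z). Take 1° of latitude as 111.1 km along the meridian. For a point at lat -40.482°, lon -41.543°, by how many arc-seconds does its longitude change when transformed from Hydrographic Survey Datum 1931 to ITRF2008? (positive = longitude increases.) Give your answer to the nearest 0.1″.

sin φ = -0.649209, cos φ = 0.760610, sin λ = -0.663182, cos λ = 0.748458.
East component: ΔE = −sin λ·ΔX + cos λ·ΔY = −(-0.663182)(534.0) + (0.748458)(-346.4) = 94.87 m.
1° of latitude spans 111100 m; at latitude φ, 1° of longitude spans that × cos φ = 84503.8 m, so Δλ = 94.87 / 84503.8 × 3600 = 4.042″.

Δλ = 4.0″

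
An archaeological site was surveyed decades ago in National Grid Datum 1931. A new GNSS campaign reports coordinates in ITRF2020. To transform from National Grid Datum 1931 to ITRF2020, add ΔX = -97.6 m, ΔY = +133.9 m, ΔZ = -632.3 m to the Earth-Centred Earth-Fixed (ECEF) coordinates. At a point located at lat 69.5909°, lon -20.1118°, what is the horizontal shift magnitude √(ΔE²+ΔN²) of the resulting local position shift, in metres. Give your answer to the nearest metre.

130 m

At φ = 69.5909°, λ = -20.1118°: sin φ = 0.937227, cos φ = 0.348721, sin λ = -0.343853, cos λ = 0.939023.
ΔE = −sin λ·ΔX + cos λ·ΔY = −(-0.343853)·(-97.6) + (0.939023)·(133.9) = 92.18 m.
ΔN = −sin φ cos λ·ΔX − sin φ sin λ·ΔY + cos φ·ΔZ = −(0.937227)(0.939023)(-97.6) − (0.937227)(-0.343853)(133.9) + (0.348721)(-632.3) = -91.45 m.
Horizontal magnitude = √(ΔE² + ΔN²) = √(92.18² + (-91.45)²) = 129.84 m.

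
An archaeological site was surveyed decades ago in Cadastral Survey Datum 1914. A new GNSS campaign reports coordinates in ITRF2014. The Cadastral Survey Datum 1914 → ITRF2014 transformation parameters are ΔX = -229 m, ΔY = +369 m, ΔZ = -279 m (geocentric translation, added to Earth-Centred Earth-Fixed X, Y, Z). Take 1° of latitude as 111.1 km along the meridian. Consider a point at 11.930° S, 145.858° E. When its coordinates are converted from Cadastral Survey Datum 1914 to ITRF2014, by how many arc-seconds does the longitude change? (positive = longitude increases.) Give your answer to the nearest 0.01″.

sin φ = -0.206717, cos φ = 0.978401, sin λ = 0.561246, cos λ = -0.827649.
East component: ΔE = −sin λ·ΔX + cos λ·ΔY = −(0.561246)(-229) + (-0.827649)(369) = -176.88 m.
1° of latitude spans 111100 m; at latitude φ, 1° of longitude spans that × cos φ = 108700.3 m, so Δλ = -176.88 / 108700.3 × 3600 = -5.858″.

Δλ = -5.86″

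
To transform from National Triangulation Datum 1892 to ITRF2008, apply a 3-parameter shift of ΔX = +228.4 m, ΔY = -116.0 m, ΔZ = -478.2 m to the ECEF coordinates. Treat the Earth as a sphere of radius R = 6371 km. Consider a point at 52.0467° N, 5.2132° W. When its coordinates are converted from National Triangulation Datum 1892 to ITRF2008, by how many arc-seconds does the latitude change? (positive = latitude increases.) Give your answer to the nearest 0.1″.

Δφ = -15.6″

sin φ = 0.788512, cos φ = 0.615019, sin λ = -0.090862, cos λ = 0.995863.
North component: ΔN = −sin φ cos λ·ΔX − sin φ sin λ·ΔY + cos φ·ΔZ = −(0.788512)(0.995863)(228.4) − (0.788512)(-0.090862)(-116.0) + (0.615019)(-478.2) = -481.76 m.
1° of latitude spans πR/180 = 111195 m, so Δφ = -481.76 / 111195 × 3600 = -15.597″.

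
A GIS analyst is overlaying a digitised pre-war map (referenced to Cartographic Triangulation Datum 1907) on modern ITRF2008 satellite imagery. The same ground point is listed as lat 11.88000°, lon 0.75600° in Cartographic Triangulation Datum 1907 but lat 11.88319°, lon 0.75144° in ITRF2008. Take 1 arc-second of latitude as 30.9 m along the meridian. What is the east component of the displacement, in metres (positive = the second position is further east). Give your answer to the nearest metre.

Δφ = 11.88319° − 11.88000° = +0.00319°; Δλ = 0.75144° − 0.75600° = -0.00456°.
1° of latitude = 3600 × 30.90 = 111240 m.
ΔN = Δφ × 111240 = 354.9 m; ΔE = Δλ × 111240 × cos(11.88000°) = -0.00456 × 111240 × 0.978581 = -496.4 m.

ΔE = -496 m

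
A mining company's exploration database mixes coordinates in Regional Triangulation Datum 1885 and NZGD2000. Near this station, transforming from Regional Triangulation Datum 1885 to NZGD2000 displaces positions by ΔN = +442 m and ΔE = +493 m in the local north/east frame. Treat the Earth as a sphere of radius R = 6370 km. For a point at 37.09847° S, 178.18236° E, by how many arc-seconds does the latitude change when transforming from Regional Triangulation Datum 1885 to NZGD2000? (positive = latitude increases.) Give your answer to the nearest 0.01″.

On a sphere of radius R, 1 rad of latitude = R, so Δφ = ΔN / R = 442.0 / 6370000 = 6.9388e-05 rad = 14.312″.

Δφ = 14.31″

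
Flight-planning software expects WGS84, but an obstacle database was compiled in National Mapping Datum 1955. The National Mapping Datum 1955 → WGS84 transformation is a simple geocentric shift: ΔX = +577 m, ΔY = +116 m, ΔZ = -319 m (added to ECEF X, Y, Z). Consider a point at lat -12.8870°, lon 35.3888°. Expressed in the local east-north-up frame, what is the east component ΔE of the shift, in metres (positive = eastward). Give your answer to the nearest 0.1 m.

ΔE = -239.6 m

The local east axis at (φ, λ) is (−sin λ, cos λ, 0), so ΔE = −sin(35.3888°)·577 + cos(35.3888°)·116 = -239.59 m.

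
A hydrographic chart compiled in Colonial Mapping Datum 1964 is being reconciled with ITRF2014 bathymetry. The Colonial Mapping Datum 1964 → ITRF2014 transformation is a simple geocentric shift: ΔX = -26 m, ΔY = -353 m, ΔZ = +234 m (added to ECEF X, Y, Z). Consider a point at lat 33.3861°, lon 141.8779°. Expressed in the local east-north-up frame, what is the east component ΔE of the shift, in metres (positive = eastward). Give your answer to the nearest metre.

At φ = 33.3861°, λ = 141.8779°: sin φ = 0.550278, cos φ = 0.834981, sin λ = 0.617339, cos λ = -0.786697.
ΔE = −sin λ·ΔX + cos λ·ΔY = −(0.617339)·(-26) + (-0.786697)·(-353) = 293.75 m.

ΔE = 294 m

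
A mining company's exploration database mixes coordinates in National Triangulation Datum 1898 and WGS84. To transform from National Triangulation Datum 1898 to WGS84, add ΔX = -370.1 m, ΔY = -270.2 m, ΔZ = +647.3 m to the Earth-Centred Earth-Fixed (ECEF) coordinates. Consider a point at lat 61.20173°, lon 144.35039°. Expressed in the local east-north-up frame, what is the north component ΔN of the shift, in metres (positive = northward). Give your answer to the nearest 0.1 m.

At φ = 61.20173°, λ = 144.35039°: sin φ = 0.876321, cos φ = 0.481727, sin λ = 0.582827, cos λ = -0.812596.
ΔN = −sin φ cos λ·ΔX − sin φ sin λ·ΔY + cos φ·ΔZ = −(0.876321)(-0.812596)(-370.1) − (0.876321)(0.582827)(-270.2) + (0.481727)(647.3) = 186.28 m.

ΔN = 186.3 m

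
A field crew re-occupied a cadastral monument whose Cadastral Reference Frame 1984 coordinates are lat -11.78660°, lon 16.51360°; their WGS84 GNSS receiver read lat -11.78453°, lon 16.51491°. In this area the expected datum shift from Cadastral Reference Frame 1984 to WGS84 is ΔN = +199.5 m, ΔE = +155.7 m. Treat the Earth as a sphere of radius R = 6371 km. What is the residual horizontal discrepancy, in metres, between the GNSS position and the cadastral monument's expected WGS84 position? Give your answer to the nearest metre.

Observed coordinate differences: Δφ = +0.00207°, Δλ = +0.00131°.
Converting to metres (1° lat = 111195 m, cos φ = 0.978915): observed ΔN = 230.2 m, observed ΔE = 142.6 m.
Subtracting the expected shift leaves a residual of 230.2 − (199.5) = 30.7 m north and 142.6 − (155.7) = -13.1 m east.
Residual distance = √(30.7² + (-13.1)²) = 33.4 m.

33 m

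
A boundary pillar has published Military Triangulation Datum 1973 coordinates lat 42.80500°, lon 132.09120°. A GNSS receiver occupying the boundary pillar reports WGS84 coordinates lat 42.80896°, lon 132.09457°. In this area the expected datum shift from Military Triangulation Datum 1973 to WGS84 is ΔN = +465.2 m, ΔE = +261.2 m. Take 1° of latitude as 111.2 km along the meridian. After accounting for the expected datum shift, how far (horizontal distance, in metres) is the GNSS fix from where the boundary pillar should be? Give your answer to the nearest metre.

Observed coordinate differences: Δφ = +0.00396°, Δλ = +0.00337°.
Converting to metres (1° lat = 111200 m, cos φ = 0.733671): observed ΔN = 440.4 m, observed ΔE = 274.9 m.
Subtracting the expected shift leaves a residual of 440.4 − (465.2) = -24.8 m north and 274.9 − (261.2) = 13.7 m east.
Residual distance = √((-24.8)² + 13.7²) = 28.4 m.

28 m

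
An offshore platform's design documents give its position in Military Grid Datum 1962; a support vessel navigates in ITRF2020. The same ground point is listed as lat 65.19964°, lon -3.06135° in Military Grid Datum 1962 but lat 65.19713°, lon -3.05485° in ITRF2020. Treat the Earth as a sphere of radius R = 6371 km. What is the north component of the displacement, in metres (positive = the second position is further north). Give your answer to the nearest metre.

ΔN = -279 m

Δφ = 65.19713° − 65.19964° = -0.00251°; Δλ = -3.05485° − -3.06135° = +0.00650°.
1° along a meridian = πR/180 = 111195 m.
ΔN = Δφ × 111195 = -279.1 m; ΔE = Δλ × 111195 × cos(65.19964°) = +0.00650 × 111195 × 0.419458 = 303.2 m.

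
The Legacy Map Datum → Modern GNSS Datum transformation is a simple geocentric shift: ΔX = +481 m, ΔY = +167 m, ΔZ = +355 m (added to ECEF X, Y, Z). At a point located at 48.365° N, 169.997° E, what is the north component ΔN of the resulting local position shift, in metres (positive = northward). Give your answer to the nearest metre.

ΔN = 568 m

At φ = 48.365°, λ = 169.997°: sin φ = 0.747392, cos φ = 0.664383, sin λ = 0.173700, cos λ = -0.984799.
ΔN = −sin φ cos λ·ΔX − sin φ sin λ·ΔY + cos φ·ΔZ = −(0.747392)(-0.984799)(481) − (0.747392)(0.173700)(167) + (0.664383)(355) = 568.21 m.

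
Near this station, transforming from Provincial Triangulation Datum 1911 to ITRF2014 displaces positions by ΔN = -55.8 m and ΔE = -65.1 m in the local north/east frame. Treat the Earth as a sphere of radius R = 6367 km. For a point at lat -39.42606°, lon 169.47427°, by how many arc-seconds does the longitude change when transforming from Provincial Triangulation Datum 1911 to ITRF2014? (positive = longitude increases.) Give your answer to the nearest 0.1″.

Δλ = -2.7″

At latitude -39.42606°, cos φ = 0.772445.
One radian of longitude at latitude φ spans R cos φ, so Δλ = ΔE / (R cos φ) = -65.1 / (6367000 × 0.772445) = -1.3237e-05 rad = -2.730″.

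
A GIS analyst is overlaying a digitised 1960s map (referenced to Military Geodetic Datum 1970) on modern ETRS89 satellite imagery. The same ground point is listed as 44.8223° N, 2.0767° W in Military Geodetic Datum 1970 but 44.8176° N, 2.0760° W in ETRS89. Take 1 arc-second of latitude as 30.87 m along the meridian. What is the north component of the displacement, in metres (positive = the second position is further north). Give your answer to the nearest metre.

ΔN = -522 m

Δφ = 44.8176° − 44.8223° = -0.0047°; Δλ = -2.0760° − -2.0767° = +0.0007°.
1° of latitude = 3600 × 30.87 = 111132 m.
ΔN = Δφ × 111132 = -522.3 m; ΔE = Δλ × 111132 × cos(44.8223°) = +0.0007 × 111132 × 0.709296 = 55.2 m.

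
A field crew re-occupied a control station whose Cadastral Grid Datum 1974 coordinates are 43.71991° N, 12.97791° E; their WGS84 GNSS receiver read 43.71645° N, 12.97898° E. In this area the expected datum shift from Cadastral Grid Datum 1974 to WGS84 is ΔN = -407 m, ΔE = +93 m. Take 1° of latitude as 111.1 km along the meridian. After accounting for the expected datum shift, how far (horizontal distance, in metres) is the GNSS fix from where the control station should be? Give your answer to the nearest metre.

24 m

Observed coordinate differences: Δφ = -0.00346°, Δλ = +0.00107°.
Converting to metres (1° lat = 111100 m, cos φ = 0.722727): observed ΔN = -384.4 m, observed ΔE = 85.9 m.
Subtracting the expected shift leaves a residual of -384.4 − (-407) = 22.6 m north and 85.9 − (93) = -7.1 m east.
Residual distance = √(22.6² + (-7.1)²) = 23.7 m.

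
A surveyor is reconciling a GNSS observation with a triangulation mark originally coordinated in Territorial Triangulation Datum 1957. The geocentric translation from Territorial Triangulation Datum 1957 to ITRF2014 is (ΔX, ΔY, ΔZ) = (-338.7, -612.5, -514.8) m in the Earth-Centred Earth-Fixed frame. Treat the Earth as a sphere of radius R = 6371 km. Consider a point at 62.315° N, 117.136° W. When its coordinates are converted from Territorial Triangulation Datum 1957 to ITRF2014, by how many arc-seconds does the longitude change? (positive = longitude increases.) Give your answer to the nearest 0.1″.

sin φ = 0.885515, cos φ = 0.464610, sin λ = -0.889926, cos λ = -0.456104.
East component: ΔE = −sin λ·ΔX + cos λ·ΔY = −(-0.889926)(-338.7) + (-0.456104)(-612.5) = -22.05 m.
1° of latitude spans πR/180 = 111195 m; at latitude φ, 1° of longitude spans that × cos φ = 51662.3 m, so Δλ = -22.05 / 51662.3 × 3600 = -1.537″.

Δλ = -1.5″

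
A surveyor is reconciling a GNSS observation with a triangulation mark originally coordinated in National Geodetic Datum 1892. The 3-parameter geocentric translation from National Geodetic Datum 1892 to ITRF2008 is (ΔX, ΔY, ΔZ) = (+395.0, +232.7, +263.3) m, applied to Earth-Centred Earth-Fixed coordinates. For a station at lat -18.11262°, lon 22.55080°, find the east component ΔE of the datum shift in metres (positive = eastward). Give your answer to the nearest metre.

At φ = -18.11262°, λ = 22.55080°: sin φ = -0.310886, cos φ = 0.950447, sin λ = 0.383502, cos λ = 0.923540.
ΔE = −sin λ·ΔX + cos λ·ΔY = −(0.383502)·(395.0) + (0.923540)·(232.7) = 63.42 m.

ΔE = 63 m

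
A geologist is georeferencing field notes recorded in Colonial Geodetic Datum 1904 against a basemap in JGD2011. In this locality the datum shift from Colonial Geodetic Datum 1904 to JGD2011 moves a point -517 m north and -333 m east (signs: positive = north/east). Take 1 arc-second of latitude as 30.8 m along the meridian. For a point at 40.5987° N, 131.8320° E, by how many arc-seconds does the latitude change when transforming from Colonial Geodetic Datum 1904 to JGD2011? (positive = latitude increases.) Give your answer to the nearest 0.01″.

1″ of latitude = 30.80 m, so Δφ = -517.0 / 30.80 = -16.786″.

Δφ = -16.79″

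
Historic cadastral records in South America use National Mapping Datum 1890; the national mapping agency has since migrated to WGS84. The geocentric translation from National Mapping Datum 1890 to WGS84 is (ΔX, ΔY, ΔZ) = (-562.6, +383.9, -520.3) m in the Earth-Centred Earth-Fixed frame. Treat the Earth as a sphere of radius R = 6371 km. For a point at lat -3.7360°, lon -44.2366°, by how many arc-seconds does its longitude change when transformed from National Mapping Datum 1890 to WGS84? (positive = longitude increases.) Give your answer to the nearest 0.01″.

sin φ = -0.065159, cos φ = 0.997875, sin λ = -0.697623, cos λ = 0.716465.
East component: ΔE = −sin λ·ΔX + cos λ·ΔY = −(-0.697623)(-562.6) + (0.716465)(383.9) = -117.43 m.
1° of latitude spans πR/180 = 111195 m; at latitude φ, 1° of longitude spans that × cos φ = 110958.6 m, so Δλ = -117.43 / 110958.6 × 3600 = -3.810″.

Δλ = -3.81″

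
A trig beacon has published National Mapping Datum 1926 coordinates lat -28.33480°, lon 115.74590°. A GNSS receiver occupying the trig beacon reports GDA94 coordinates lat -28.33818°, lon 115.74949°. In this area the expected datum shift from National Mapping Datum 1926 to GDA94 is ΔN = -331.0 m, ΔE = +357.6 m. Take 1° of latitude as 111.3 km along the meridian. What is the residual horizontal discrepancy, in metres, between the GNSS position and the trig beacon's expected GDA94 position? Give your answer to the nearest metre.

46 m

Observed coordinate differences: Δφ = -0.00338°, Δλ = +0.00359°.
Converting to metres (1° lat = 111300 m, cos φ = 0.880189): observed ΔN = -376.2 m, observed ΔE = 351.7 m.
Subtracting the expected shift leaves a residual of -376.2 − (-331.0) = -45.2 m north and 351.7 − (357.6) = -5.9 m east.
Residual distance = √((-45.2)² + (-5.9)²) = 45.6 m.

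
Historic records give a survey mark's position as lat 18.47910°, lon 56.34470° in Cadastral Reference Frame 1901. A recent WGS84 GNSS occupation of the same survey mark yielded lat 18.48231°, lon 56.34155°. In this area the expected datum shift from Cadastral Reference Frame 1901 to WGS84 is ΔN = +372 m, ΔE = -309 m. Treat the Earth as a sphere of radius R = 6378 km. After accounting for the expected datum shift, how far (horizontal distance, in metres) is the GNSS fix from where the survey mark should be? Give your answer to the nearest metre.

28 m

Observed coordinate differences: Δφ = +0.00321°, Δλ = -0.00315°.
Converting to metres (1° lat = 111317 m, cos φ = 0.948439): observed ΔN = 357.3 m, observed ΔE = -332.6 m.
Subtracting the expected shift leaves a residual of 357.3 − (372) = -14.7 m north and -332.6 − (-309) = -23.6 m east.
Residual distance = √((-14.7)² + (-23.6)²) = 27.8 m.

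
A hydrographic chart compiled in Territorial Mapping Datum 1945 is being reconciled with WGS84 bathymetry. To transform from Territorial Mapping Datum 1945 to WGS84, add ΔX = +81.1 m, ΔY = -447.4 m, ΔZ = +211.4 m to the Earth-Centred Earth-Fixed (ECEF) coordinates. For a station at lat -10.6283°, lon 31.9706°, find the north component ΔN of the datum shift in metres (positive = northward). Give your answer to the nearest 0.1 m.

ΔN = 176.8 m

At φ = -10.6283°, λ = 31.9706°: sin φ = -0.184437, cos φ = 0.982844, sin λ = 0.529484, cos λ = 0.848320.
ΔN = −sin φ cos λ·ΔX − sin φ sin λ·ΔY + cos φ·ΔZ = −(-0.184437)(0.848320)(81.1) − (-0.184437)(0.529484)(-447.4) + (0.982844)(211.4) = 176.77 m.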